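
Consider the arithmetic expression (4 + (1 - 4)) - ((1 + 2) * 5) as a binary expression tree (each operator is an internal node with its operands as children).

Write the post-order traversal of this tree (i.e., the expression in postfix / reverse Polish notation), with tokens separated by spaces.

Post-order on an expression tree gives postfix notation: for each operator, emit left operand, right operand, then the operator.

4 1 4 - + 1 2 + 5 * -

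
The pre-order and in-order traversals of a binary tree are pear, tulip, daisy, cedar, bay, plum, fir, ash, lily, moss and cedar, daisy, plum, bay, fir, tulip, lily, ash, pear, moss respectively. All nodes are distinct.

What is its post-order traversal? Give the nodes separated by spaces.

cedar plum fir bay daisy lily ash tulip moss pear

The first element of pre-order is the root; it splits in-order into left and right subtrees.
Root pear: left subtree has 8 nodes {cedar, daisy, plum, bay, fir, tulip, lily, ash}, right has 1 {moss}.
  Root tulip: left subtree has 5 nodes {cedar, daisy, plum, bay, fir}, right has 2 {lily, ash}.
    Root daisy: left subtree has 1 node {cedar}, right has 3 {plum, bay, fir}.
      Root bay: left subtree has 1 node {plum}, right has 1 {fir}.
    Root ash: left subtree has 1 node {lily}, right has 0 { }.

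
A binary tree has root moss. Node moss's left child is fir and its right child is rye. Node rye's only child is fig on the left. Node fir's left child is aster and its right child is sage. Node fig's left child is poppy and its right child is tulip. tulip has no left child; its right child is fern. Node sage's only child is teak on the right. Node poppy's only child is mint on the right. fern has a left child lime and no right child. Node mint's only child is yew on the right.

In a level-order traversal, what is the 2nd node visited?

fir

Level-order visits nodes level by level from the root, left to right within each level.
Level 0: moss
Level 1: fir, rye
Level 2: aster, sage, fig
Level 3: teak, poppy, tulip
Level 4: mint, fern
Level 5: yew, lime
Full level-order sequence: moss, fir, rye, aster, sage, fig, teak, poppy, tulip, mint, fern, yew, lime.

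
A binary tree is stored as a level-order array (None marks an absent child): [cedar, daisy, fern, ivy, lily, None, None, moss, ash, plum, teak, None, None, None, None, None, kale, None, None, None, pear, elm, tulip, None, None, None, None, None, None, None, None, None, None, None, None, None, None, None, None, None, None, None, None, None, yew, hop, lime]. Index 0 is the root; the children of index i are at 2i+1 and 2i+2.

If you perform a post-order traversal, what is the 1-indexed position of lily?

13

Post-order visits the left subtree, then the right subtree, then the node.
At cedar: go left to daisy.
  At daisy: go left to ivy.
    At ivy: go left to moss.
      At moss: no left child.
      At moss: go right to kale.
        kale is a leaf — visit kale.
      Visit moss.
    At ivy: go right to ash.
      ash is a leaf — visit ash.
    Visit ivy.
  At daisy: go right to lily.
    At lily: go left to plum.
      At plum: no left child.
      At plum: go right to pear.
        pear is a leaf — visit pear.
      Visit plum.
    At lily: go right to teak.
      At teak: go left to elm.
        At elm: no left child.
        At elm: go right to yew.
          yew is a leaf — visit yew.
        Visit elm.
      At teak: go right to tulip.
        At tulip: go left to hop.
          hop is a leaf — visit hop.
        At tulip: go right to lime.
          lime is a leaf — visit lime.
        Visit tulip.
      Visit teak.
    Visit lily.
  Visit daisy.
At cedar: go right to fern.
  fern is a leaf — visit fern.
Visit cedar.
Full post-order sequence: kale, moss, ash, ivy, pear, plum, yew, elm, hop, lime, tulip, teak, lily, daisy, fern, cedar.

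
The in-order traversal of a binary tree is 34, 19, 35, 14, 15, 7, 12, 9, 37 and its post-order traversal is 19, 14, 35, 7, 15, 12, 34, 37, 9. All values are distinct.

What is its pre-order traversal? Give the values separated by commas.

The last element of post-order is the root; it splits in-order into left and right subtrees.
Root 9: left subtree has 7 nodes {34, 19, 35, 14, 15, 7, 12}, right has 1 {37}.
  Root 34: left subtree has 0 nodes { }, right has 6 {19, 35, 14, 15, 7, 12}.
    Root 12: left subtree has 5 nodes {19, 35, 14, 15, 7}, right has 0 { }.
      Root 15: left subtree has 3 nodes {19, 35, 14}, right has 1 {7}.
        Root 35: left subtree has 1 node {19}, right has 1 {14}.

9, 34, 12, 15, 35, 19, 14, 7, 37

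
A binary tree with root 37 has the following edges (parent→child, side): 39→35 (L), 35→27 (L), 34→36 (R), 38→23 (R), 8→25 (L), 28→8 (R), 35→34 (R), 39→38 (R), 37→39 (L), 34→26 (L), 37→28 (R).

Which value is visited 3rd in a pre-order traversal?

Pre-order visits the node, then its left subtree, then its right subtree.
Visit 37.
At 37: go left to 39.
  Visit 39.
  At 39: go left to 35.
    Visit 35.
    At 35: go left to 27.
      27 is a leaf — visit 27.
    At 35: go right to 34.
      Visit 34.
      At 34: go left to 26.
        26 is a leaf — visit 26.
      At 34: go right to 36.
        36 is a leaf — visit 36.
  At 39: go right to 38.
    Visit 38.
    At 38: no left child.
    At 38: go right to 23.
      23 is a leaf — visit 23.
At 37: go right to 28.
  Visit 28.
  At 28: no left child.
  At 28: go right to 8.
    Visit 8.
    At 8: go left to 25.
      25 is a leaf — visit 25.
    At 8: no right child.
Full pre-order sequence: 37, 39, 35, 27, 34, 26, 36, 38, 23, 28, 8, 25.

35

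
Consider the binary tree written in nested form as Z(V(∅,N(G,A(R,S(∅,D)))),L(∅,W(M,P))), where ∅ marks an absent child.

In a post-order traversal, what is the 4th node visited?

Post-order visits the left subtree, then the right subtree, then the node.
At Z: go left to V.
  At V: no left child.
  At V: go right to N.
    At N: go left to G.
      G is a leaf — visit G.
    At N: go right to A.
      At A: go left to R.
        R is a leaf — visit R.
      At A: go right to S.
        At S: no left child.
        At S: go right to D.
          D is a leaf — visit D.
        Visit S.
      Visit A.
    Visit N.
  Visit V.
At Z: go right to L.
  At L: no left child.
  At L: go right to W.
    At W: go left to M.
      M is a leaf — visit M.
    At W: go right to P.
      P is a leaf — visit P.
    Visit W.
  Visit L.
Visit Z.
Full post-order sequence: G, R, D, S, A, N, V, M, P, W, L, Z.

S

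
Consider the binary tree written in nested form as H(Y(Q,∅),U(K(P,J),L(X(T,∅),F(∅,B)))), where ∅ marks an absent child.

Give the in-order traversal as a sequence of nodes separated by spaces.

Q Y H P K J U T X L F B

In-order visits the left subtree, then the node, then the right subtree.
At H: go left to Y.
  At Y: go left to Q.
    Q is a leaf — visit Q.
  Visit Y.
  At Y: no right child.
Visit H.
At H: go right to U.
  At U: go left to K.
    At K: go left to P.
      P is a leaf — visit P.
    Visit K.
    At K: go right to J.
      J is a leaf — visit J.
  Visit U.
  At U: go right to L.
    At L: go left to X.
      At X: go left to T.
        T is a leaf — visit T.
      Visit X.
      At X: no right child.
    Visit L.
    At L: go right to F.
      At F: no left child.
      Visit F.
      At F: go right to B.
        B is a leaf — visit B.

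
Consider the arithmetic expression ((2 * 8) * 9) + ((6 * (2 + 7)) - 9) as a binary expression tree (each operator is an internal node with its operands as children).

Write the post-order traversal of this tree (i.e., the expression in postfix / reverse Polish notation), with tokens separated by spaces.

2 8 * 9 * 6 2 7 + * 9 - +

Post-order on an expression tree gives postfix notation: for each operator, emit left operand, right operand, then the operator.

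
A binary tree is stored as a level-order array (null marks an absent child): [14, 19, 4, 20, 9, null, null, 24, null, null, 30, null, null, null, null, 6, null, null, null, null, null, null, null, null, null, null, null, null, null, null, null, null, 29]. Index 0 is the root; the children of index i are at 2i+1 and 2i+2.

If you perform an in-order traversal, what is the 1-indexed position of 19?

In-order visits the left subtree, then the node, then the right subtree.
At 14: go left to 19.
  At 19: go left to 20.
    At 20: go left to 24.
      At 24: go left to 6.
        At 6: no left child.
        Visit 6.
        At 6: go right to 29.
          29 is a leaf — visit 29.
      Visit 24.
      At 24: no right child.
    Visit 20.
    At 20: no right child.
  Visit 19.
  At 19: go right to 9.
    At 9: no left child.
    Visit 9.
    At 9: go right to 30.
      30 is a leaf — visit 30.
Visit 14.
At 14: go right to 4.
  4 is a leaf — visit 4.
Full in-order sequence: 6, 29, 24, 20, 19, 9, 30, 14, 4.

5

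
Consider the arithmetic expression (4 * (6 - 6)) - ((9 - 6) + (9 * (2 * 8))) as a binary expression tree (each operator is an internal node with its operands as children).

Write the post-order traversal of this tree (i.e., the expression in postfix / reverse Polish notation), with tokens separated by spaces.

4 6 6 - * 9 6 - 9 2 8 * * + -

Post-order on an expression tree gives postfix notation: for each operator, emit left operand, right operand, then the operator.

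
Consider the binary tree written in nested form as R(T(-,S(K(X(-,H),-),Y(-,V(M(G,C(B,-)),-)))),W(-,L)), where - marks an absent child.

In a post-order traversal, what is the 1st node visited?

Post-order visits the left subtree, then the right subtree, then the node.
At R: go left to T.
  At T: no left child.
  At T: go right to S.
    At S: go left to K.
      At K: go left to X.
        At X: no left child.
        At X: go right to H.
          H is a leaf — visit H.
        Visit X.
      At K: no right child.
      Visit K.
    At S: go right to Y.
      At Y: no left child.
      At Y: go right to V.
        At V: go left to M.
          At M: go left to G.
            G is a leaf — visit G.
          At M: go right to C.
            At C: go left to B.
              B is a leaf — visit B.
            At C: no right child.
            Visit C.
          Visit M.
        At V: no right child.
        Visit V.
      Visit Y.
    Visit S.
  Visit T.
At R: go right to W.
  At W: no left child.
  At W: go right to L.
    L is a leaf — visit L.
  Visit W.
Visit R.
Full post-order sequence: H, X, K, G, B, C, M, V, Y, S, T, L, W, R.

H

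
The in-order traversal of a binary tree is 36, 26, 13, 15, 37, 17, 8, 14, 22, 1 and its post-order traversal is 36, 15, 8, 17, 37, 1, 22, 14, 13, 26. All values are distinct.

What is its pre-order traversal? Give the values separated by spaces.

26 36 13 14 37 15 17 8 22 1

The last element of post-order is the root; it splits in-order into left and right subtrees.
Root 26: left subtree has 1 node {36}, right has 8 {13, 15, 37, 17, 8, 14, 22, 1}.
  Root 13: left subtree has 0 nodes { }, right has 7 {15, 37, 17, 8, 14, 22, 1}.
    Root 14: left subtree has 4 nodes {15, 37, 17, 8}, right has 2 {22, 1}.
      Root 37: left subtree has 1 node {15}, right has 2 {17, 8}.
        Root 17: left subtree has 0 nodes { }, right has 1 {8}.
      Root 22: left subtree has 0 nodes { }, right has 1 {1}.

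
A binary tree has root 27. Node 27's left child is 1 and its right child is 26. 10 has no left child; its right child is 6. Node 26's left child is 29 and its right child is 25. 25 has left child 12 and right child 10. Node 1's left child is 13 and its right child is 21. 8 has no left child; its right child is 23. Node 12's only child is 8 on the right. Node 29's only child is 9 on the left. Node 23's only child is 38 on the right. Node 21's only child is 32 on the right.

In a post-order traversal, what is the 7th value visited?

38

Post-order visits the left subtree, then the right subtree, then the node.
At 27: go left to 1.
  At 1: go left to 13.
    13 is a leaf — visit 13.
  At 1: go right to 21.
    At 21: no left child.
    At 21: go right to 32.
      32 is a leaf — visit 32.
    Visit 21.
  Visit 1.
At 27: go right to 26.
  At 26: go left to 29.
    At 29: go left to 9.
      9 is a leaf — visit 9.
    At 29: no right child.
    Visit 29.
  At 26: go right to 25.
    At 25: go left to 12.
      At 12: no left child.
      At 12: go right to 8.
        At 8: no left child.
        At 8: go right to 23.
          At 23: no left child.
          At 23: go right to 38.
            38 is a leaf — visit 38.
          Visit 23.
        Visit 8.
      Visit 12.
    At 25: go right to 10.
      At 10: no left child.
      At 10: go right to 6.
        6 is a leaf — visit 6.
      Visit 10.
    Visit 25.
  Visit 26.
Visit 27.
Full post-order sequence: 13, 32, 21, 1, 9, 29, 38, 23, 8, 12, 6, 10, 25, 26, 27.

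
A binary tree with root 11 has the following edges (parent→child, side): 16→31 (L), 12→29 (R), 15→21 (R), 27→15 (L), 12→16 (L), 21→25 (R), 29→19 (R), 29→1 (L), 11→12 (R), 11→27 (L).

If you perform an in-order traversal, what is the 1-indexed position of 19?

In-order visits the left subtree, then the node, then the right subtree.
At 11: go left to 27.
  At 27: go left to 15.
    At 15: no left child.
    Visit 15.
    At 15: go right to 21.
      At 21: no left child.
      Visit 21.
      At 21: go right to 25.
        25 is a leaf — visit 25.
  Visit 27.
  At 27: no right child.
Visit 11.
At 11: go right to 12.
  At 12: go left to 16.
    At 16: go left to 31.
      31 is a leaf — visit 31.
    Visit 16.
    At 16: no right child.
  Visit 12.
  At 12: go right to 29.
    At 29: go left to 1.
      1 is a leaf — visit 1.
    Visit 29.
    At 29: go right to 19.
      19 is a leaf — visit 19.
Full in-order sequence: 15, 21, 25, 27, 11, 31, 16, 12, 1, 29, 19.

11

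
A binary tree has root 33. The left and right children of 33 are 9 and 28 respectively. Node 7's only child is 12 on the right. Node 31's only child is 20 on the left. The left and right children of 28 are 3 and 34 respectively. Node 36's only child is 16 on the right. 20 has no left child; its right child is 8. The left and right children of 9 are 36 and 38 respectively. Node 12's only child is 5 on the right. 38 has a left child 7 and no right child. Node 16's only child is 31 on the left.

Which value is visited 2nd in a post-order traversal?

20

Post-order visits the left subtree, then the right subtree, then the node.
At 33: go left to 9.
  At 9: go left to 36.
    At 36: no left child.
    At 36: go right to 16.
      At 16: go left to 31.
        At 31: go left to 20.
          At 20: no left child.
          At 20: go right to 8.
            8 is a leaf — visit 8.
          Visit 20.
        At 31: no right child.
        Visit 31.
      At 16: no right child.
      Visit 16.
    Visit 36.
  At 9: go right to 38.
    At 38: go left to 7.
      At 7: no left child.
      At 7: go right to 12.
        At 12: no left child.
        At 12: go right to 5.
          5 is a leaf — visit 5.
        Visit 12.
      Visit 7.
    At 38: no right child.
    Visit 38.
  Visit 9.
At 33: go right to 28.
  At 28: go left to 3.
    3 is a leaf — visit 3.
  At 28: go right to 34.
    34 is a leaf — visit 34.
  Visit 28.
Visit 33.
Full post-order sequence: 8, 20, 31, 16, 36, 5, 12, 7, 38, 9, 3, 34, 28, 33.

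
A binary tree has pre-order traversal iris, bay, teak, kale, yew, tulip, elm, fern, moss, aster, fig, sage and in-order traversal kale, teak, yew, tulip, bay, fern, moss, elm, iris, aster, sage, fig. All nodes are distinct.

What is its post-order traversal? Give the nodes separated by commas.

kale, tulip, yew, teak, moss, fern, elm, bay, sage, fig, aster, iris

The first element of pre-order is the root; it splits in-order into left and right subtrees.
Root iris: left subtree has 8 nodes {kale, teak, yew, tulip, bay, fern, moss, elm}, right has 3 {aster, sage, fig}.
  Root bay: left subtree has 4 nodes {kale, teak, yew, tulip}, right has 3 {fern, moss, elm}.
    Root teak: left subtree has 1 node {kale}, right has 2 {yew, tulip}.
      Root yew: left subtree has 0 nodes { }, right has 1 {tulip}.
    Root elm: left subtree has 2 nodes {fern, moss}, right has 0 { }.
      Root fern: left subtree has 0 nodes { }, right has 1 {moss}.
  Root aster: left subtree has 0 nodes { }, right has 2 {sage, fig}.
    Root fig: left subtree has 1 node {sage}, right has 0 { }.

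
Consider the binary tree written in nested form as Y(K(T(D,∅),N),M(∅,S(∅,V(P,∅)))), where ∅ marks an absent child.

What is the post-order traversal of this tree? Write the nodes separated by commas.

Post-order visits the left subtree, then the right subtree, then the node.
At Y: go left to K.
  At K: go left to T.
    At T: go left to D.
      D is a leaf — visit D.
    At T: no right child.
    Visit T.
  At K: go right to N.
    N is a leaf — visit N.
  Visit K.
At Y: go right to M.
  At M: no left child.
  At M: go right to S.
    At S: no left child.
    At S: go right to V.
      At V: go left to P.
        P is a leaf — visit P.
      At V: no right child.
      Visit V.
    Visit S.
  Visit M.
Visit Y.

D, T, N, K, P, V, S, M, Y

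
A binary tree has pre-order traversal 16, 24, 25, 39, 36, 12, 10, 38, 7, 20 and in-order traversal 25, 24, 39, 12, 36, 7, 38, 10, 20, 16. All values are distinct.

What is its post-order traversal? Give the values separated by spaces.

The first element of pre-order is the root; it splits in-order into left and right subtrees.
Root 16: left subtree has 9 nodes {25, 24, 39, 12, 36, 7, 38, 10, 20}, right has 0 { }.
  Root 24: left subtree has 1 node {25}, right has 7 {39, 12, 36, 7, 38, 10, 20}.
    Root 39: left subtree has 0 nodes { }, right has 6 {12, 36, 7, 38, 10, 20}.
      Root 36: left subtree has 1 node {12}, right has 4 {7, 38, 10, 20}.
        Root 10: left subtree has 2 nodes {7, 38}, right has 1 {20}.
          Root 38: left subtree has 1 node {7}, right has 0 { }.

25 12 7 38 20 10 36 39 24 16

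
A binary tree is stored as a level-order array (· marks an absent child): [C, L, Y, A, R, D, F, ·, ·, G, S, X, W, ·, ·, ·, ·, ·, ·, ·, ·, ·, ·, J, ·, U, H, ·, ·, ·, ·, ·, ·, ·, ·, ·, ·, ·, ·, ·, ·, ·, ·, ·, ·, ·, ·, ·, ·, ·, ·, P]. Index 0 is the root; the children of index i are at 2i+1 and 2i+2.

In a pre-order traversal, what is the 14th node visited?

H

Pre-order visits the node, then its left subtree, then its right subtree.
Visit C.
At C: go left to L.
  Visit L.
  At L: go left to A.
    A is a leaf — visit A.
  At L: go right to R.
    Visit R.
    At R: go left to G.
      G is a leaf — visit G.
    At R: go right to S.
      S is a leaf — visit S.
At C: go right to Y.
  Visit Y.
  At Y: go left to D.
    Visit D.
    At D: go left to X.
      Visit X.
      At X: go left to J.
        J is a leaf — visit J.
      At X: no right child.
    At D: go right to W.
      Visit W.
      At W: go left to U.
        Visit U.
        At U: go left to P.
          P is a leaf — visit P.
        At U: no right child.
      At W: go right to H.
        H is a leaf — visit H.
  At Y: go right to F.
    F is a leaf — visit F.
Full pre-order sequence: C, L, A, R, G, S, Y, D, X, J, W, U, P, H, F.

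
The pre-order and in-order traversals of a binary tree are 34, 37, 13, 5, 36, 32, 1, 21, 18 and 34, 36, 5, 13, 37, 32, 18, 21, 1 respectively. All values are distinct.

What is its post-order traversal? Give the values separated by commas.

The first element of pre-order is the root; it splits in-order into left and right subtrees.
Root 34: left subtree has 0 nodes { }, right has 8 {36, 5, 13, 37, 32, 18, 21, 1}.
  Root 37: left subtree has 3 nodes {36, 5, 13}, right has 4 {32, 18, 21, 1}.
    Root 13: left subtree has 2 nodes {36, 5}, right has 0 { }.
      Root 5: left subtree has 1 node {36}, right has 0 { }.
    Root 32: left subtree has 0 nodes { }, right has 3 {18, 21, 1}.
      Root 1: left subtree has 2 nodes {18, 21}, right has 0 { }.
        Root 21: left subtree has 1 node {18}, right has 0 { }.

36, 5, 13, 18, 21, 1, 32, 37, 34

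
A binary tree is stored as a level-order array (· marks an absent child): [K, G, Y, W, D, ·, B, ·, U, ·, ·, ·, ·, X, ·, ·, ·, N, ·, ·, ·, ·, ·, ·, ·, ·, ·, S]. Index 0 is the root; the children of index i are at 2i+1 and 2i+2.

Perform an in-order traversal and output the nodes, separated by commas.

In-order visits the left subtree, then the node, then the right subtree.
At K: go left to G.
  At G: go left to W.
    At W: no left child.
    Visit W.
    At W: go right to U.
      At U: go left to N.
        N is a leaf — visit N.
      Visit U.
      At U: no right child.
  Visit G.
  At G: go right to D.
    D is a leaf — visit D.
Visit K.
At K: go right to Y.
  At Y: no left child.
  Visit Y.
  At Y: go right to B.
    At B: go left to X.
      At X: go left to S.
        S is a leaf — visit S.
      Visit X.
      At X: no right child.
    Visit B.
    At B: no right child.

W, N, U, G, D, K, Y, S, X, B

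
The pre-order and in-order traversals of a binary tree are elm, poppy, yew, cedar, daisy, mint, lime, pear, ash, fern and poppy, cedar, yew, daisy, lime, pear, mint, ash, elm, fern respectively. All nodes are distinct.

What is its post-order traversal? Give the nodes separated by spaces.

The first element of pre-order is the root; it splits in-order into left and right subtrees.
Root elm: left subtree has 8 nodes {poppy, cedar, yew, daisy, lime, pear, mint, ash}, right has 1 {fern}.
  Root poppy: left subtree has 0 nodes { }, right has 7 {cedar, yew, daisy, lime, pear, mint, ash}.
    Root yew: left subtree has 1 node {cedar}, right has 5 {daisy, lime, pear, mint, ash}.
      Root daisy: left subtree has 0 nodes { }, right has 4 {lime, pear, mint, ash}.
        Root mint: left subtree has 2 nodes {lime, pear}, right has 1 {ash}.
          Root lime: left subtree has 0 nodes { }, right has 1 {pear}.

cedar pear lime ash mint daisy yew poppy fern elm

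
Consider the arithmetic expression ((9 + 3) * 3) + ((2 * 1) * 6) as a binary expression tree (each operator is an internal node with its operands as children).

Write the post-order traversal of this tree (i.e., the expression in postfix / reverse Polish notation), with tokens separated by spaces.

9 3 + 3 * 2 1 * 6 * +

Post-order on an expression tree gives postfix notation: for each operator, emit left operand, right operand, then the operator.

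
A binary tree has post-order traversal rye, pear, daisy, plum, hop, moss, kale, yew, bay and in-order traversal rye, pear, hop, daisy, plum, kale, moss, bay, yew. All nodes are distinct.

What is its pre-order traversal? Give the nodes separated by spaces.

The last element of post-order is the root; it splits in-order into left and right subtrees.
Root bay: left subtree has 7 nodes {rye, pear, hop, daisy, plum, kale, moss}, right has 1 {yew}.
  Root kale: left subtree has 5 nodes {rye, pear, hop, daisy, plum}, right has 1 {moss}.
    Root hop: left subtree has 2 nodes {rye, pear}, right has 2 {daisy, plum}.
      Root pear: left subtree has 1 node {rye}, right has 0 { }.
      Root plum: left subtree has 1 node {daisy}, right has 0 { }.

bay kale hop pear rye plum daisy moss yew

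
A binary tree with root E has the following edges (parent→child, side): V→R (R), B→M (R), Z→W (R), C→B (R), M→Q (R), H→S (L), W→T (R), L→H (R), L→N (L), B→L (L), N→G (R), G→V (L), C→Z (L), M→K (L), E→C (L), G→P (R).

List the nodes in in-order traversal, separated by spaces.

In-order visits the left subtree, then the node, then the right subtree.
At E: go left to C.
  At C: go left to Z.
    At Z: no left child.
    Visit Z.
    At Z: go right to W.
      At W: no left child.
      Visit W.
      At W: go right to T.
        T is a leaf — visit T.
  Visit C.
  At C: go right to B.
    At B: go left to L.
      At L: go left to N.
        At N: no left child.
        Visit N.
        At N: go right to G.
          At G: go left to V.
            At V: no left child.
            Visit V.
            At V: go right to R.
              R is a leaf — visit R.
          Visit G.
          At G: go right to P.
            P is a leaf — visit P.
      Visit L.
      At L: go right to H.
        At H: go left to S.
          S is a leaf — visit S.
        Visit H.
        At H: no right child.
    Visit B.
    At B: go right to M.
      At M: go left to K.
        K is a leaf — visit K.
      Visit M.
      At M: go right to Q.
        Q is a leaf — visit Q.
Visit E.
At E: no right child.

Z W T C N V R G P L S H B K M Q E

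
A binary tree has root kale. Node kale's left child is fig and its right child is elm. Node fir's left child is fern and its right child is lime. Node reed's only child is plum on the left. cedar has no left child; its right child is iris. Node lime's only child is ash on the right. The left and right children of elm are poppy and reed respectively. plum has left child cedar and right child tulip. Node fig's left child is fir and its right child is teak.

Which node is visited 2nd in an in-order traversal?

In-order visits the left subtree, then the node, then the right subtree.
At kale: go left to fig.
  At fig: go left to fir.
    At fir: go left to fern.
      fern is a leaf — visit fern.
    Visit fir.
    At fir: go right to lime.
      At lime: no left child.
      Visit lime.
      At lime: go right to ash.
        ash is a leaf — visit ash.
  Visit fig.
  At fig: go right to teak.
    teak is a leaf — visit teak.
Visit kale.
At kale: go right to elm.
  At elm: go left to poppy.
    poppy is a leaf — visit poppy.
  Visit elm.
  At elm: go right to reed.
    At reed: go left to plum.
      At plum: go left to cedar.
        At cedar: no left child.
        Visit cedar.
        At cedar: go right to iris.
          iris is a leaf — visit iris.
      Visit plum.
      At plum: go right to tulip.
        tulip is a leaf — visit tulip.
    Visit reed.
    At reed: no right child.
Full in-order sequence: fern, fir, lime, ash, fig, teak, kale, poppy, elm, cedar, iris, plum, tulip, reed.

fir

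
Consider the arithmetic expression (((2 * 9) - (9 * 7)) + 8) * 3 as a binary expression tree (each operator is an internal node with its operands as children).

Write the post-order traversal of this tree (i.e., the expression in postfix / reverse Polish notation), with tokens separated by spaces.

2 9 * 9 7 * - 8 + 3 *

Post-order on an expression tree gives postfix notation: for each operator, emit left operand, right operand, then the operator.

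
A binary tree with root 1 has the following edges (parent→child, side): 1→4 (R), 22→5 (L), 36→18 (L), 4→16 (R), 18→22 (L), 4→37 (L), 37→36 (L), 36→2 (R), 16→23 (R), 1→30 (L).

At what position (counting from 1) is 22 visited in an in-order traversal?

In-order visits the left subtree, then the node, then the right subtree.
At 1: go left to 30.
  30 is a leaf — visit 30.
Visit 1.
At 1: go right to 4.
  At 4: go left to 37.
    At 37: go left to 36.
      At 36: go left to 18.
        At 18: go left to 22.
          At 22: go left to 5.
            5 is a leaf — visit 5.
          Visit 22.
          At 22: no right child.
        Visit 18.
        At 18: no right child.
      Visit 36.
      At 36: go right to 2.
        2 is a leaf — visit 2.
    Visit 37.
    At 37: no right child.
  Visit 4.
  At 4: go right to 16.
    At 16: no left child.
    Visit 16.
    At 16: go right to 23.
      23 is a leaf — visit 23.
Full in-order sequence: 30, 1, 5, 22, 18, 36, 2, 37, 4, 16, 23.

4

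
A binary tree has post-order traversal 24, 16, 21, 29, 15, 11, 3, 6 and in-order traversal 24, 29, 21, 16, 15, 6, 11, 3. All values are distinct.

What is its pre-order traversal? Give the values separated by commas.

The last element of post-order is the root; it splits in-order into left and right subtrees.
Root 6: left subtree has 5 nodes {24, 29, 21, 16, 15}, right has 2 {11, 3}.
  Root 15: left subtree has 4 nodes {24, 29, 21, 16}, right has 0 { }.
    Root 29: left subtree has 1 node {24}, right has 2 {21, 16}.
      Root 21: left subtree has 0 nodes { }, right has 1 {16}.
  Root 3: left subtree has 1 node {11}, right has 0 { }.

6, 15, 29, 24, 21, 16, 3, 11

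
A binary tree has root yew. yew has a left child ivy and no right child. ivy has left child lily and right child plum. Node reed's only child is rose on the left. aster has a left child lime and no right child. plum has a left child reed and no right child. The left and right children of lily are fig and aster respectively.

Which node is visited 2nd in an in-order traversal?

In-order visits the left subtree, then the node, then the right subtree.
At yew: go left to ivy.
  At ivy: go left to lily.
    At lily: go left to fig.
      fig is a leaf — visit fig.
    Visit lily.
    At lily: go right to aster.
      At aster: go left to lime.
        lime is a leaf — visit lime.
      Visit aster.
      At aster: no right child.
  Visit ivy.
  At ivy: go right to plum.
    At plum: go left to reed.
      At reed: go left to rose.
        rose is a leaf — visit rose.
      Visit reed.
      At reed: no right child.
    Visit plum.
    At plum: no right child.
Visit yew.
At yew: no right child.
Full in-order sequence: fig, lily, lime, aster, ivy, rose, reed, plum, yew.

lily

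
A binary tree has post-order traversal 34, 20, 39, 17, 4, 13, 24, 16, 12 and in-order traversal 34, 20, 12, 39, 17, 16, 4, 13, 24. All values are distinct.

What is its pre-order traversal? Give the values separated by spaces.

The last element of post-order is the root; it splits in-order into left and right subtrees.
Root 12: left subtree has 2 nodes {34, 20}, right has 6 {39, 17, 16, 4, 13, 24}.
  Root 20: left subtree has 1 node {34}, right has 0 { }.
  Root 16: left subtree has 2 nodes {39, 17}, right has 3 {4, 13, 24}.
    Root 17: left subtree has 1 node {39}, right has 0 { }.
    Root 24: left subtree has 2 nodes {4, 13}, right has 0 { }.
      Root 13: left subtree has 1 node {4}, right has 0 { }.

12 20 34 16 17 39 24 13 4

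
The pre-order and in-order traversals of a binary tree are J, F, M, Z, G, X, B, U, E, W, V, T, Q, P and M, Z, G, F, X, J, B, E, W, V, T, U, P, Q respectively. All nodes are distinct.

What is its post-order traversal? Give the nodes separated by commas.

The first element of pre-order is the root; it splits in-order into left and right subtrees.
Root J: left subtree has 5 nodes {M, Z, G, F, X}, right has 8 {B, E, W, V, T, U, P, Q}.
  Root F: left subtree has 3 nodes {M, Z, G}, right has 1 {X}.
    Root M: left subtree has 0 nodes { }, right has 2 {Z, G}.
      Root Z: left subtree has 0 nodes { }, right has 1 {G}.
  Root B: left subtree has 0 nodes { }, right has 7 {E, W, V, T, U, P, Q}.
    Root U: left subtree has 4 nodes {E, W, V, T}, right has 2 {P, Q}.
      Root E: left subtree has 0 nodes { }, right has 3 {W, V, T}.
        Root W: left subtree has 0 nodes { }, right has 2 {V, T}.
          Root V: left subtree has 0 nodes { }, right has 1 {T}.
      Root Q: left subtree has 1 node {P}, right has 0 { }.

G, Z, M, X, F, T, V, W, E, P, Q, U, B, J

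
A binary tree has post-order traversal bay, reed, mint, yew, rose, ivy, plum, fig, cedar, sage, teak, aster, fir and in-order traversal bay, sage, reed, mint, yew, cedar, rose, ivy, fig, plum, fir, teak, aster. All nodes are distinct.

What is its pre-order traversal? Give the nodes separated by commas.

The last element of post-order is the root; it splits in-order into left and right subtrees.
Root fir: left subtree has 10 nodes {bay, sage, reed, mint, yew, cedar, rose, ivy, fig, plum}, right has 2 {teak, aster}.
  Root sage: left subtree has 1 node {bay}, right has 8 {reed, mint, yew, cedar, rose, ivy, fig, plum}.
    Root cedar: left subtree has 3 nodes {reed, mint, yew}, right has 4 {rose, ivy, fig, plum}.
      Root yew: left subtree has 2 nodes {reed, mint}, right has 0 { }.
        Root mint: left subtree has 1 node {reed}, right has 0 { }.
      Root fig: left subtree has 2 nodes {rose, ivy}, right has 1 {plum}.
        Root ivy: left subtree has 1 node {rose}, right has 0 { }.
  Root aster: left subtree has 1 node {teak}, right has 0 { }.

fir, sage, bay, cedar, yew, mint, reed, fig, ivy, rose, plum, aster, teak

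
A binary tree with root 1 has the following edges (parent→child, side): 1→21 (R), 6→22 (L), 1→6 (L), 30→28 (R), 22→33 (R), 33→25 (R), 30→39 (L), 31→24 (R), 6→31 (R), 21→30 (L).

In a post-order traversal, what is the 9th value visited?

30

Post-order visits the left subtree, then the right subtree, then the node.
At 1: go left to 6.
  At 6: go left to 22.
    At 22: no left child.
    At 22: go right to 33.
      At 33: no left child.
      At 33: go right to 25.
        25 is a leaf — visit 25.
      Visit 33.
    Visit 22.
  At 6: go right to 31.
    At 31: no left child.
    At 31: go right to 24.
      24 is a leaf — visit 24.
    Visit 31.
  Visit 6.
At 1: go right to 21.
  At 21: go left to 30.
    At 30: go left to 39.
      39 is a leaf — visit 39.
    At 30: go right to 28.
      28 is a leaf — visit 28.
    Visit 30.
  At 21: no right child.
  Visit 21.
Visit 1.
Full post-order sequence: 25, 33, 22, 24, 31, 6, 39, 28, 30, 21, 1.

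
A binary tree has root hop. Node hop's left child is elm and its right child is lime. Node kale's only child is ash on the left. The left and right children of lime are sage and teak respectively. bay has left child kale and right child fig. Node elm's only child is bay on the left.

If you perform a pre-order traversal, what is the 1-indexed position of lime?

Pre-order visits the node, then its left subtree, then its right subtree.
Visit hop.
At hop: go left to elm.
  Visit elm.
  At elm: go left to bay.
    Visit bay.
    At bay: go left to kale.
      Visit kale.
      At kale: go left to ash.
        ash is a leaf — visit ash.
      At kale: no right child.
    At bay: go right to fig.
      fig is a leaf — visit fig.
  At elm: no right child.
At hop: go right to lime.
  Visit lime.
  At lime: go left to sage.
    sage is a leaf — visit sage.
  At lime: go right to teak.
    teak is a leaf — visit teak.
Full pre-order sequence: hop, elm, bay, kale, ash, fig, lime, sage, teak.

7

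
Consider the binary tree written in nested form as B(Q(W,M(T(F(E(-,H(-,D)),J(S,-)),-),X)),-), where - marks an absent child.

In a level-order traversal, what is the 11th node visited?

S

Level-order visits nodes level by level from the root, left to right within each level.
Level 0: B
Level 1: Q
Level 2: W, M
Level 3: T, X
Level 4: F
Level 5: E, J
Level 6: H, S
Level 7: D
Full level-order sequence: B, Q, W, M, T, X, F, E, J, H, S, D.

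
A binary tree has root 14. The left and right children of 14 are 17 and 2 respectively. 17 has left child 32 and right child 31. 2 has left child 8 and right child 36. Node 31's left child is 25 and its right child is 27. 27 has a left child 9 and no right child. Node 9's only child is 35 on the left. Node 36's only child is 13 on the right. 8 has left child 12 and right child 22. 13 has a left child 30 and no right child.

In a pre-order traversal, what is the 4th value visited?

Pre-order visits the node, then its left subtree, then its right subtree.
Visit 14.
At 14: go left to 17.
  Visit 17.
  At 17: go left to 32.
    32 is a leaf — visit 32.
  At 17: go right to 31.
    Visit 31.
    At 31: go left to 25.
      25 is a leaf — visit 25.
    At 31: go right to 27.
      Visit 27.
      At 27: go left to 9.
        Visit 9.
        At 9: go left to 35.
          35 is a leaf — visit 35.
        At 9: no right child.
      At 27: no right child.
At 14: go right to 2.
  Visit 2.
  At 2: go left to 8.
    Visit 8.
    At 8: go left to 12.
      12 is a leaf — visit 12.
    At 8: go right to 22.
      22 is a leaf — visit 22.
  At 2: go right to 36.
    Visit 36.
    At 36: no left child.
    At 36: go right to 13.
      Visit 13.
      At 13: go left to 30.
        30 is a leaf — visit 30.
      At 13: no right child.
Full pre-order sequence: 14, 17, 32, 31, 25, 27, 9, 35, 2, 8, 12, 22, 36, 13, 30.

31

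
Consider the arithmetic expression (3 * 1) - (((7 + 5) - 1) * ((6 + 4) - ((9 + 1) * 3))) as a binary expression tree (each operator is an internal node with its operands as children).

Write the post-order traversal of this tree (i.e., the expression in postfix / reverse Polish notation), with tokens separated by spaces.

Post-order on an expression tree gives postfix notation: for each operator, emit left operand, right operand, then the operator.

3 1 * 7 5 + 1 - 6 4 + 9 1 + 3 * - * -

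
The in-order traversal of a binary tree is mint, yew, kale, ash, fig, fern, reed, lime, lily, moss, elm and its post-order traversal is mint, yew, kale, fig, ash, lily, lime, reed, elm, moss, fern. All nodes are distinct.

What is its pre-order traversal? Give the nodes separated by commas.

fern, ash, kale, yew, mint, fig, moss, reed, lime, lily, elm

The last element of post-order is the root; it splits in-order into left and right subtrees.
Root fern: left subtree has 5 nodes {mint, yew, kale, ash, fig}, right has 5 {reed, lime, lily, moss, elm}.
  Root ash: left subtree has 3 nodes {mint, yew, kale}, right has 1 {fig}.
    Root kale: left subtree has 2 nodes {mint, yew}, right has 0 { }.
      Root yew: left subtree has 1 node {mint}, right has 0 { }.
  Root moss: left subtree has 3 nodes {reed, lime, lily}, right has 1 {elm}.
    Root reed: left subtree has 0 nodes { }, right has 2 {lime, lily}.
      Root lime: left subtree has 0 nodes { }, right has 1 {lily}.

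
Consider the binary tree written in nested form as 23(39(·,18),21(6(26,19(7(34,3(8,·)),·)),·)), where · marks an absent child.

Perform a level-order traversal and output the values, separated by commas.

Level-order visits nodes level by level from the root, left to right within each level.
Level 0: 23
Level 1: 39, 21
Level 2: 18, 6
Level 3: 26, 19
Level 4: 7
Level 5: 34, 3
Level 6: 8

23, 39, 21, 18, 6, 26, 19, 7, 34, 3, 8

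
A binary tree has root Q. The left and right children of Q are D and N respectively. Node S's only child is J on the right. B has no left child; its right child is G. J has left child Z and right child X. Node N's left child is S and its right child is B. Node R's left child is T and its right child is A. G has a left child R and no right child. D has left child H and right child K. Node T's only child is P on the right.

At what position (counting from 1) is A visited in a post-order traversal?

10

Post-order visits the left subtree, then the right subtree, then the node.
At Q: go left to D.
  At D: go left to H.
    H is a leaf — visit H.
  At D: go right to K.
    K is a leaf — visit K.
  Visit D.
At Q: go right to N.
  At N: go left to S.
    At S: no left child.
    At S: go right to J.
      At J: go left to Z.
        Z is a leaf — visit Z.
      At J: go right to X.
        X is a leaf — visit X.
      Visit J.
    Visit S.
  At N: go right to B.
    At B: no left child.
    At B: go right to G.
      At G: go left to R.
        At R: go left to T.
          At T: no left child.
          At T: go right to P.
            P is a leaf — visit P.
          Visit T.
        At R: go right to A.
          A is a leaf — visit A.
        Visit R.
      At G: no right child.
      Visit G.
    Visit B.
  Visit N.
Visit Q.
Full post-order sequence: H, K, D, Z, X, J, S, P, T, A, R, G, B, N, Q.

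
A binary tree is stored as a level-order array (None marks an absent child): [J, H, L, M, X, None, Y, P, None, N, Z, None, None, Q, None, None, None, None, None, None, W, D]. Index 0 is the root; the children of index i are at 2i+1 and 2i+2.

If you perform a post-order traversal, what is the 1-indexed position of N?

Post-order visits the left subtree, then the right subtree, then the node.
At J: go left to H.
  At H: go left to M.
    At M: go left to P.
      P is a leaf — visit P.
    At M: no right child.
    Visit M.
  At H: go right to X.
    At X: go left to N.
      At N: no left child.
      At N: go right to W.
        W is a leaf — visit W.
      Visit N.
    At X: go right to Z.
      At Z: go left to D.
        D is a leaf — visit D.
      At Z: no right child.
      Visit Z.
    Visit X.
  Visit H.
At J: go right to L.
  At L: no left child.
  At L: go right to Y.
    At Y: go left to Q.
      Q is a leaf — visit Q.
    At Y: no right child.
    Visit Y.
  Visit L.
Visit J.
Full post-order sequence: P, M, W, N, D, Z, X, H, Q, Y, L, J.

4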